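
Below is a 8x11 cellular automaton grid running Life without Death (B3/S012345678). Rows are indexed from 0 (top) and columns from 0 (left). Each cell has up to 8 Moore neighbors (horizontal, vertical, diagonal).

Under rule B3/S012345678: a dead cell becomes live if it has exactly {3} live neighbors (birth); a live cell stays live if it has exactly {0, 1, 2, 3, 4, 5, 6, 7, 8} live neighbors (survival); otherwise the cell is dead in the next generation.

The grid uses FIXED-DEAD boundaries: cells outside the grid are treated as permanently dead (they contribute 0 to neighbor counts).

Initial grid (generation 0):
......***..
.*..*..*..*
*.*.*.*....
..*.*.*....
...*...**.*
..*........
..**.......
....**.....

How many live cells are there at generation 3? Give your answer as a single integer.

Answer: 46

Derivation:
Simulating step by step:
Generation 0 (given above): 23 live cells
Generation 1: 30 live cells
......***..
.*.**..**.*
*.*.*.**...
.**.*.*....
..**...**.*
..*........
..***......
...***.....
Generation 2: 39 live cells
......****.
.****..****
*.*.*.***..
.**.*.*.*..
..**...**.*
.**.*......
..****.....
..****.....
Generation 3: 46 live cells
..**..*****
.****..****
*.*.*.***..
.**.*.*.*..
..****.****
.**.**.....
..****.....
..****.....
Population at generation 3: 46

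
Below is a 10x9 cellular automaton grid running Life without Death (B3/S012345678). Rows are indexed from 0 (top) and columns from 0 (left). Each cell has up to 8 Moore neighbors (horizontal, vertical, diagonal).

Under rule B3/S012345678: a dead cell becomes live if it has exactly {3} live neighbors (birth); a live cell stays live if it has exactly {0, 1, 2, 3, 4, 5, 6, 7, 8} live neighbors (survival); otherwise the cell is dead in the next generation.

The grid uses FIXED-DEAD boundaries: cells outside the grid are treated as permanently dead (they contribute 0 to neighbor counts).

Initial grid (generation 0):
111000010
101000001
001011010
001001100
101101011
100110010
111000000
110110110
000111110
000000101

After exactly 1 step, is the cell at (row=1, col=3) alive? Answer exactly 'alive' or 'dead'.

Answer: dead

Derivation:
Simulating step by step:
Generation 0 (given above): 40 live cells
Generation 1: 51 live cells
111000010
101000111
001011010
001001101
101101011
100110111
111001110
110110110
001111111
000010101

Cell (1,3) at generation 1: 0 -> dead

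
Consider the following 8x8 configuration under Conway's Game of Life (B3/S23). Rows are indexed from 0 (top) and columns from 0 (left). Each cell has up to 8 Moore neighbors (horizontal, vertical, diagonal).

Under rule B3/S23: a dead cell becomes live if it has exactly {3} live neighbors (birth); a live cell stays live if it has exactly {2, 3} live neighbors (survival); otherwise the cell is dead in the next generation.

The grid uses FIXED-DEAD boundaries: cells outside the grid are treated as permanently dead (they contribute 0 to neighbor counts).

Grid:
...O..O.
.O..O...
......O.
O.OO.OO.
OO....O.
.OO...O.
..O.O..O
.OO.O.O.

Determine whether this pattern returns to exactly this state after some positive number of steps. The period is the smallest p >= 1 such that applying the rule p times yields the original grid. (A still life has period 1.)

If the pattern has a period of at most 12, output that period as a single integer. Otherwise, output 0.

Simulating and comparing each generation to the original:
Gen 0 (original, given above): 23 live cells
Gen 1: 26 live cells, differs from original
Gen 2: 21 live cells, differs from original
Gen 3: 13 live cells, differs from original
Gen 4: 13 live cells, differs from original
Gen 5: 13 live cells, differs from original
Gen 6: 9 live cells, differs from original
Gen 7: 9 live cells, differs from original
Gen 8: 10 live cells, differs from original
Gen 9: 8 live cells, differs from original
Gen 10: 14 live cells, differs from original
Gen 11: 12 live cells, differs from original
Gen 12: 22 live cells, differs from original
No period found within 12 steps.

Answer: 0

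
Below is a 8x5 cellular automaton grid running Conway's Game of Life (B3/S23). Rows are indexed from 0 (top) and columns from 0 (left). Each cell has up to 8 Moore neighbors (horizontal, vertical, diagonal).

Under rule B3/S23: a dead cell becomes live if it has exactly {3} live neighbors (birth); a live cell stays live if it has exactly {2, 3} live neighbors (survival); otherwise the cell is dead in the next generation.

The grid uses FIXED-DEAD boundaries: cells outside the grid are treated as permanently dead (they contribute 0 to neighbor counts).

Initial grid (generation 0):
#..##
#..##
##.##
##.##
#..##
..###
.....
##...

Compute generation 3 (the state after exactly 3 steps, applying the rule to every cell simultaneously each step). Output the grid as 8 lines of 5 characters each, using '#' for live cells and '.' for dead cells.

Answer: .....
.....
.....
.....
.....
.###.
.#.#.
.###.

Derivation:
Simulating step by step:
Generation 0 (given above): 22 live cells
Generation 1: 9 live cells
...##
#....
.....
.....
#....
..#.#
.###.
.....
Generation 2: 5 live cells
.....
.....
.....
.....
.....
..#..
.###.
..#..
Generation 3: 8 live cells
(generation 3 grid is the final answer)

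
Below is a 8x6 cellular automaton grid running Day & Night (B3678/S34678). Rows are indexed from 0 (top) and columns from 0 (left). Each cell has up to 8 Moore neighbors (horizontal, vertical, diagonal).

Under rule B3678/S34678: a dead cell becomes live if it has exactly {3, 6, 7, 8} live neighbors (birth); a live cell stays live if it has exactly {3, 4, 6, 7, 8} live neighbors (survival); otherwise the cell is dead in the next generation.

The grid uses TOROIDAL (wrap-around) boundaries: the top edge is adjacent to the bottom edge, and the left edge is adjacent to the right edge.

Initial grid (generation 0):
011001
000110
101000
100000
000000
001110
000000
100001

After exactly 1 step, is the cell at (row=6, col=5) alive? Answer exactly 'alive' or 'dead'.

Simulating step by step:
Generation 0 (given above): 13 live cells
Generation 1: 15 live cells
000101
100101
010101
010000
000100
000000
000111
110000

Cell (6,5) at generation 1: 1 -> alive

Answer: alive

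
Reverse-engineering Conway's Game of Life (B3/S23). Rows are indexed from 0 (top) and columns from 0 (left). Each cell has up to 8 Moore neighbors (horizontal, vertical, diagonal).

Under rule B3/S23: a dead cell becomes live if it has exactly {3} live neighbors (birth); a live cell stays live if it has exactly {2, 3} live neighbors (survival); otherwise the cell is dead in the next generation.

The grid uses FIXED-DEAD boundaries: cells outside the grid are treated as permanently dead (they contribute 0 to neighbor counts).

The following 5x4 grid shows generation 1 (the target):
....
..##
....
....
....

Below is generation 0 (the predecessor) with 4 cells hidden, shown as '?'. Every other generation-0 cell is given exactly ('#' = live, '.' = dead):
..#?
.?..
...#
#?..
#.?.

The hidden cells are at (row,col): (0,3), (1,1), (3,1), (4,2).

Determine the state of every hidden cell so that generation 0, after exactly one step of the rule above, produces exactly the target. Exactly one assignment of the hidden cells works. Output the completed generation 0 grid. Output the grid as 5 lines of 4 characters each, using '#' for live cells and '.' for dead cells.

Answer: ..##
....
...#
#...
#...

Derivation:
Hidden generation-0 cells (in order): (0,3), (1,1), (3,1), (4,2).
A hidden cell only influences target cells in its own 3x3 neighborhood. Try each of the 2^4 = 16 assignments, step the completed generation 0 forward once under B3/S23, and compare with the target:
  (0,3)=. (1,1)=. (3,1)=. (4,2)=. -> step gives (1,2)='.' but target has '#' -> reject
  (0,3)=. (1,1)=. (3,1)=. (4,2)=# -> step gives (1,2)='.' but target has '#' -> reject
  (0,3)=. (1,1)=. (3,1)=# (4,2)=. -> step gives (1,2)='.' but target has '#' -> reject
  (0,3)=. (1,1)=. (3,1)=# (4,2)=# -> step gives (1,2)='.' but target has '#' -> reject
  (0,3)=. (1,1)=# (3,1)=. (4,2)=. -> step gives (1,3)='.' but target has '#' -> reject
  (0,3)=. (1,1)=# (3,1)=. (4,2)=# -> step gives (1,3)='.' but target has '#' -> reject
  (0,3)=. (1,1)=# (3,1)=# (4,2)=. -> step gives (1,3)='.' but target has '#' -> reject
  (0,3)=. (1,1)=# (3,1)=# (4,2)=# -> step gives (1,3)='.' but target has '#' -> reject
  (0,3)=# (1,1)=. (3,1)=. (4,2)=. -> step reproduces the target at every cell -> ACCEPT
  (0,3)=# (1,1)=. (3,1)=. (4,2)=# -> step gives (3,1)='#' but target has '.' -> reject
  (0,3)=# (1,1)=. (3,1)=# (4,2)=. -> step gives (3,0)='#' but target has '.' -> reject
  (0,3)=# (1,1)=. (3,1)=# (4,2)=# -> step gives (3,0)='#' but target has '.' -> reject
  (0,3)=# (1,1)=# (3,1)=. (4,2)=. -> step gives (0,2)='#' but target has '.' -> reject
  (0,3)=# (1,1)=# (3,1)=. (4,2)=# -> step gives (0,2)='#' but target has '.' -> reject
  (0,3)=# (1,1)=# (3,1)=# (4,2)=. -> step gives (0,2)='#' but target has '.' -> reject
  (0,3)=# (1,1)=# (3,1)=# (4,2)=# -> step gives (0,2)='#' but target has '.' -> reject
Unique solution: (0,3)=live, (1,1)=dead, (3,1)=dead, (4,2)=dead.
Check: live-neighbor counts of every cell in the completed generation 0:
0111
0133
1110
1211
1200
Applying B3/S23 to generation 0 with these counts gives:
....
..##
....
....
....
which matches the target exactly.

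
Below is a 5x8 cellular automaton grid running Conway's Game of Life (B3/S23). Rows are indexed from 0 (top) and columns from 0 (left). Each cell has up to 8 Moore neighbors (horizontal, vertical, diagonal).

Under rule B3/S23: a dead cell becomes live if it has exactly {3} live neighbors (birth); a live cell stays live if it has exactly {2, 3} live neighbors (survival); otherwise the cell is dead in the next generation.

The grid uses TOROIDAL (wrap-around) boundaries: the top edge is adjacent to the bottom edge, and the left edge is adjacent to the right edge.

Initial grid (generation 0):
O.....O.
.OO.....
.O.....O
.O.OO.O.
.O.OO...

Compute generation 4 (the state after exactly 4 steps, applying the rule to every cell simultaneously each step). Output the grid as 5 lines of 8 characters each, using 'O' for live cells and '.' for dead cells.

Simulating step by step:
Generation 0 (given above): 13 live cells
Generation 1: 16 live cells
O..O....
.OO....O
.O.O....
.O.OOO..
OO.OO..O
Generation 2: 11 live cells
...OO...
.O.O....
.O.O....
.O...O..
.O...O.O
Generation 3: 14 live cells
O..OO...
...O....
OO..O...
.O..O.O.
O.O..OO.
Generation 4: 23 live cells
(generation 4 grid is the final answer)

Answer: .OOOOO.O
OOOO....
OOOOOO..
..OOO.O.
O.O...O.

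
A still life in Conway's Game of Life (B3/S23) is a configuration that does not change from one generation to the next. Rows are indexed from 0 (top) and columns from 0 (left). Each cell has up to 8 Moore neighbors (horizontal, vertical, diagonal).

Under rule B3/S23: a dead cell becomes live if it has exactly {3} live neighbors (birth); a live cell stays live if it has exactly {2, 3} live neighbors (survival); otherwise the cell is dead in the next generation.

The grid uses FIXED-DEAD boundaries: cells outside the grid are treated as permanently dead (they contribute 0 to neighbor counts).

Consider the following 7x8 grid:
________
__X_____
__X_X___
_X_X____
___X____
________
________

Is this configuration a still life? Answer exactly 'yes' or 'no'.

Compute generation 1 and compare to generation 0 (given above):
Generation 1:
________
___X____
_XX_____
___XX___
__X_____
________
________
Cell (1,2) differs: gen0=1 vs gen1=0 -> NOT a still life.

Answer: no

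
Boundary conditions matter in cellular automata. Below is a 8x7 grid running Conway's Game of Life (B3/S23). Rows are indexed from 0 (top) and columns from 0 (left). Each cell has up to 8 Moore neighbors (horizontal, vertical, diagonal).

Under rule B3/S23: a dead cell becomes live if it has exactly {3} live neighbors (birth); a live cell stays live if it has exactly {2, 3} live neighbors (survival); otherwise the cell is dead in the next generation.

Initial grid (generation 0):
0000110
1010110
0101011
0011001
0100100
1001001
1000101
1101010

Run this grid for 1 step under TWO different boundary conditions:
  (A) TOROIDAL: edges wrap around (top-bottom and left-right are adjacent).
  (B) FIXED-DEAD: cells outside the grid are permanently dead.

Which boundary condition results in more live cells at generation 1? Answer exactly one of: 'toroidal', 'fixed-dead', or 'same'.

Under TOROIDAL boundary, generation 1:
1010000
1110000
0100000
0101001
0100111
0101101
0011100
1101000
Population = 23

Under FIXED-DEAD boundary, generation 1:
0001110
0110000
0100001
0101001
0100110
1101100
1011101
1100110
Population = 26

Comparison: toroidal=23, fixed-dead=26 -> fixed-dead

Answer: fixed-dead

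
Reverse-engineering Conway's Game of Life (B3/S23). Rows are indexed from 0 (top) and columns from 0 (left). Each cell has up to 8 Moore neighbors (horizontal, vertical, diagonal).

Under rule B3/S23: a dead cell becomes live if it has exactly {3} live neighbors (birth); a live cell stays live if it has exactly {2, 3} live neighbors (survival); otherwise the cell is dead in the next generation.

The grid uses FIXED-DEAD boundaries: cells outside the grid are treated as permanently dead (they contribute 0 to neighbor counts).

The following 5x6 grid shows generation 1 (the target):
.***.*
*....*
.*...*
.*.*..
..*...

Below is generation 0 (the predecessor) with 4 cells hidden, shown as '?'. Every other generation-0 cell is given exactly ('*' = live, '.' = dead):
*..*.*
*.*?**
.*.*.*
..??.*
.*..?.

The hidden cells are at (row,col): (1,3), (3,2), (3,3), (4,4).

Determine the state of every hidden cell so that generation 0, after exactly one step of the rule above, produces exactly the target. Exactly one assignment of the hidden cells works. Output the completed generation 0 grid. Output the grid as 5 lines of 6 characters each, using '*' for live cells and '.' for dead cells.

Answer: *..*.*
*.****
.*.*.*
..**.*
.*....

Derivation:
Hidden generation-0 cells (in order): (1,3), (3,2), (3,3), (4,4).
A hidden cell only influences target cells in its own 3x3 neighborhood. Try each of the 2^4 = 16 assignments, step the completed generation 0 forward once under B3/S23, and compare with the target:
  (1,3)=. (3,2)=. (3,3)=. (4,4)=. -> step gives (0,2)='.' but target has '*' -> reject
  (1,3)=. (3,2)=. (3,3)=. (4,4)=* -> step gives (0,2)='.' but target has '*' -> reject
  (1,3)=. (3,2)=. (3,3)=* (4,4)=. -> step gives (0,2)='.' but target has '*' -> reject
  (1,3)=. (3,2)=. (3,3)=* (4,4)=* -> step gives (0,2)='.' but target has '*' -> reject
  (1,3)=. (3,2)=* (3,3)=. (4,4)=. -> step gives (0,2)='.' but target has '*' -> reject
  (1,3)=. (3,2)=* (3,3)=. (4,4)=* -> step gives (0,2)='.' but target has '*' -> reject
  (1,3)=. (3,2)=* (3,3)=* (4,4)=. -> step gives (0,2)='.' but target has '*' -> reject
  (1,3)=. (3,2)=* (3,3)=* (4,4)=* -> step gives (0,2)='.' but target has '*' -> reject
  (1,3)=* (3,2)=. (3,3)=. (4,4)=. -> step gives (2,3)='*' but target has '.' -> reject
  (1,3)=* (3,2)=. (3,3)=. (4,4)=* -> step gives (2,3)='*' but target has '.' -> reject
  (1,3)=* (3,2)=. (3,3)=* (4,4)=. -> step gives (3,1)='.' but target has '*' -> reject
  (1,3)=* (3,2)=. (3,3)=* (4,4)=* -> step gives (3,1)='.' but target has '*' -> reject
  (1,3)=* (3,2)=* (3,3)=. (4,4)=. -> step gives (3,2)='*' but target has '.' -> reject
  (1,3)=* (3,2)=* (3,3)=. (4,4)=* -> step gives (3,2)='*' but target has '.' -> reject
  (1,3)=* (3,2)=* (3,3)=* (4,4)=. -> step reproduces the target at every cell -> ACCEPT
  (1,3)=* (3,2)=* (3,3)=* (4,4)=* -> step gives (3,5)='*' but target has '.' -> reject
Unique solution: (1,3)=live, (3,2)=live, (3,3)=live, (4,4)=dead.
Check: live-neighbor counts of every cell in the completed generation 0:
133352
244463
236573
234241
113221
Applying B3/S23 to generation 0 with these counts gives:
.***.*
*....*
.*...*
.*.*..
..*...
which matches the target exactly.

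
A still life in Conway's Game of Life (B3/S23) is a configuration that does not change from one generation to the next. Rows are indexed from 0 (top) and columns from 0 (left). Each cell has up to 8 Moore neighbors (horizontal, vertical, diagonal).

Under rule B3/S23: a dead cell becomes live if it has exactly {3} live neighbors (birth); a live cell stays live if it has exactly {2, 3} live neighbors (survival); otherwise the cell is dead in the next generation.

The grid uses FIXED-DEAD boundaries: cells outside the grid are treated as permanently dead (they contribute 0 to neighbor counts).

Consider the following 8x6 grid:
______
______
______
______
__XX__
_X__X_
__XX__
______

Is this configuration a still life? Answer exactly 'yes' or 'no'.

Compute generation 1 and compare to generation 0 (given above):
Generation 1:
______
______
______
______
__XX__
_X__X_
__XX__
______
The grids are IDENTICAL -> still life.

Answer: yes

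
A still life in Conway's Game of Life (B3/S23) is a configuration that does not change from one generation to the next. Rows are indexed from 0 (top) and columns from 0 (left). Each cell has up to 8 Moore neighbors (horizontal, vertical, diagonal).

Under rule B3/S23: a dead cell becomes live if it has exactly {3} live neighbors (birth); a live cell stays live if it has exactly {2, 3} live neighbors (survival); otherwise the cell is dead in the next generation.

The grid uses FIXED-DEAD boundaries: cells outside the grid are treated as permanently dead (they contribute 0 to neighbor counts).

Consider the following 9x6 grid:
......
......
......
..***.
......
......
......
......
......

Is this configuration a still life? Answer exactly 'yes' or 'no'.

Compute generation 1 and compare to generation 0 (given above):
Generation 1:
......
......
...*..
...*..
...*..
......
......
......
......
Cell (2,3) differs: gen0=0 vs gen1=1 -> NOT a still life.

Answer: no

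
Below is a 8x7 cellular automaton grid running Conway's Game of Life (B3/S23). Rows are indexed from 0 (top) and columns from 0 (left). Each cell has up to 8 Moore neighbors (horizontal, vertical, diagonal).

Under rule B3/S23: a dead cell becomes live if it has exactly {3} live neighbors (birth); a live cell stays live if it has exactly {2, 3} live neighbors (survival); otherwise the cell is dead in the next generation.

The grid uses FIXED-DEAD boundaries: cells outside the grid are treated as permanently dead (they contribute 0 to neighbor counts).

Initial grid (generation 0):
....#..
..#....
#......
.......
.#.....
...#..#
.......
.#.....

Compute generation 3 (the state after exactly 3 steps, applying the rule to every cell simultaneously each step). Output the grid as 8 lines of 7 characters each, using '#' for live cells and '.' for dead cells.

Answer: .......
.......
.......
.......
.......
.......
.......
.......

Derivation:
Simulating step by step:
Generation 0 (given above): 7 live cells
Generation 1: 0 live cells
.......
.......
.......
.......
.......
.......
.......
.......
Generation 2: 0 live cells
.......
.......
.......
.......
.......
.......
.......
.......
Generation 3: 0 live cells
(generation 3 grid is the final answer)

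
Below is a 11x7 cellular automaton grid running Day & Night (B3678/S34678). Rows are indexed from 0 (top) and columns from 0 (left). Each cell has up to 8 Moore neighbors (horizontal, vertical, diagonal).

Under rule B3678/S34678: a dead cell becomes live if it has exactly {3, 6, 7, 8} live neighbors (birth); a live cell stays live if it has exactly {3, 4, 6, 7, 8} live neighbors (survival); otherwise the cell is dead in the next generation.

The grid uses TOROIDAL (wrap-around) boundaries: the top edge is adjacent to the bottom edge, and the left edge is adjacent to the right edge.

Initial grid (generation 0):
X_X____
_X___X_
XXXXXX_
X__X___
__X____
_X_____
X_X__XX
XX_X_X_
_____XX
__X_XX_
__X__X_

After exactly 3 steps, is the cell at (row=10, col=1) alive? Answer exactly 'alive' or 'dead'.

Answer: dead

Derivation:
Simulating step by step:
Generation 0 (given above): 29 live cells
Generation 1: 33 live cells
______X
_______
XXXXX__
___X__X
_X_____
XXX___X
X_X_X_X
XXX__XX
XXXX_XX
___XXX_
____X_X
Generation 2: 29 live cells
_____X_
XXXX___
__XX___
___XX__
_X____X
__XX_XX
XXX___X
XX____X
___XX_X
_X_X___
___XX__
Generation 3: 24 live cells
_X_____
_XXXX__
_______
___X___
X______
X_X__XX
X_XX___
XX_X__X
_X___X_
___X_X_
__X_X__

Cell (10,1) at generation 3: 0 -> dead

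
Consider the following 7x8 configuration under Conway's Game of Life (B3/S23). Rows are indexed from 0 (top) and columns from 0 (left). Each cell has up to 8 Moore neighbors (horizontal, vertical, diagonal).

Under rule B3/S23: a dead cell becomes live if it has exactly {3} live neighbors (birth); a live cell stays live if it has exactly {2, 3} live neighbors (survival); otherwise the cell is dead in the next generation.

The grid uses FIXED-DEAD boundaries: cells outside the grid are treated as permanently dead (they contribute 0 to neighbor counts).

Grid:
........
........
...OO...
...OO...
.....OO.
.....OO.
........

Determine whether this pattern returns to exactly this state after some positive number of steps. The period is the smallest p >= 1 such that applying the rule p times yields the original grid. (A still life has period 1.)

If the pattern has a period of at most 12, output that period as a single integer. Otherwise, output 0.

Answer: 2

Derivation:
Simulating and comparing each generation to the original:
Gen 0 (original, given above): 8 live cells
Gen 1: 6 live cells, differs from original
Gen 2: 8 live cells, MATCHES original -> period = 2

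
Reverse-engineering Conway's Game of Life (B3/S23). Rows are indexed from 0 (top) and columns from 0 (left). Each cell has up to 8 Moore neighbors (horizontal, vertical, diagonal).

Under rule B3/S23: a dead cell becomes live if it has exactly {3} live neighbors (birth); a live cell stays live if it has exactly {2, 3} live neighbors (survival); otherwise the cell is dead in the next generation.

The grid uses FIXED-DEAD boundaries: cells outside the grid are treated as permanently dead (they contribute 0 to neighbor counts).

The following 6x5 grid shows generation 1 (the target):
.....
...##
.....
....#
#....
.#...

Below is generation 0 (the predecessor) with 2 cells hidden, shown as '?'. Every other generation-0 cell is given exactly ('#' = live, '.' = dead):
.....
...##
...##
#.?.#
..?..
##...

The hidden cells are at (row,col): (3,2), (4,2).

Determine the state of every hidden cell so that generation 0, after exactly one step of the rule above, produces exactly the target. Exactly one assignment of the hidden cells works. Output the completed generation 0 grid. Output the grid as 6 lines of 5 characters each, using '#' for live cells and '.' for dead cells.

Answer: .....
...##
...##
#...#
..#..
##...

Derivation:
Hidden generation-0 cells (in order): (3,2), (4,2).
A hidden cell only influences target cells in its own 3x3 neighborhood. Try each of the 2^2 = 4 assignments, step the completed generation 0 forward once under B3/S23, and compare with the target:
  (3,2)=. (4,2)=. -> step gives (3,3)='#' but target has '.' -> reject
  (3,2)=. (4,2)=# -> step reproduces the target at every cell -> ACCEPT
  (3,2)=# (4,2)=. -> step gives (2,2)='#' but target has '.' -> reject
  (3,2)=# (4,2)=# -> step gives (2,2)='#' but target has '.' -> reject
Unique solution: (3,2)=dead, (4,2)=live.
Check: live-neighbor counts of every cell in the completed generation 0:
00122
00233
11244
02242
34121
12210
Applying B3/S23 to generation 0 with these counts gives:
.....
...##
.....
....#
#....
.#...
which matches the target exactly.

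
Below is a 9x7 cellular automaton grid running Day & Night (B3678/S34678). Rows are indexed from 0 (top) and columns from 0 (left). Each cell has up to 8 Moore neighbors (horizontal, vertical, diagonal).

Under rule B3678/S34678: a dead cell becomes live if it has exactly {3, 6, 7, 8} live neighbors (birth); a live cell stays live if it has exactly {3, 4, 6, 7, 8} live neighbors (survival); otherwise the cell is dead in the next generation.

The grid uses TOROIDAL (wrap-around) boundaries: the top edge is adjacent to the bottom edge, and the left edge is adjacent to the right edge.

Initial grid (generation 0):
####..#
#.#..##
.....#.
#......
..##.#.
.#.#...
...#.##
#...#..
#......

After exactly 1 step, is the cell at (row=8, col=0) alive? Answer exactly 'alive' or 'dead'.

Simulating step by step:
Generation 0 (given above): 22 live cells
Generation 1: 23 live cells
..#..#.
#.####.
##.....
....#.#
.##.#..
...#.##
#.#....
.....#.
#.##...

Cell (8,0) at generation 1: 1 -> alive

Answer: alive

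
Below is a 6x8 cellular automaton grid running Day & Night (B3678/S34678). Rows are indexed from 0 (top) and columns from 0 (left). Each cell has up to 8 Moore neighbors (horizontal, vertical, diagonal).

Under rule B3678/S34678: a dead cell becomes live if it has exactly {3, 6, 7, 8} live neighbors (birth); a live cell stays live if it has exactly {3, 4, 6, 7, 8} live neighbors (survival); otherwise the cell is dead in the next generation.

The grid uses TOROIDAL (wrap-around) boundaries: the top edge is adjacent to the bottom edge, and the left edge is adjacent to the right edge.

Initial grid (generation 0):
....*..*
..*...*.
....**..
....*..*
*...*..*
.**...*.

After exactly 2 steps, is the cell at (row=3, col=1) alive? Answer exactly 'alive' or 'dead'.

Simulating step by step:
Generation 0 (given above): 14 live cells
Generation 1: 22 live cells
.***.**.
...**...
...*.**.
*..**.*.
**.*.***
...*.*..
Generation 2: 26 live cells
..****..
...*....
..****.*
**.*.*.*
*..*****
..*****.

Cell (3,1) at generation 2: 1 -> alive

Answer: alive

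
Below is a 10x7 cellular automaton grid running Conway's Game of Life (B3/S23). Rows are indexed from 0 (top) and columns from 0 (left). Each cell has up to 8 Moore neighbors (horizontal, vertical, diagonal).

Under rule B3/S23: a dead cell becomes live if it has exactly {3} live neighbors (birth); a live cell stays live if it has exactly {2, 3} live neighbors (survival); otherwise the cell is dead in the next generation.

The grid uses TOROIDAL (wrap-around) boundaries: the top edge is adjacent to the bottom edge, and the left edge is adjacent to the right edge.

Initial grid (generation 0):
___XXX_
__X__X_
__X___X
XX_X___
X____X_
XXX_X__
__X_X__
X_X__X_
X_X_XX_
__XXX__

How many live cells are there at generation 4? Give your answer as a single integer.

Simulating step by step:
Generation 0 (given above): 28 live cells
Generation 1: 30 live cells
_____X_
__X__XX
X_XX__X
XXX____
___XX__
X_X_XXX
X_X_XXX
__X__X_
__X__X_
_XX___X
Generation 2: 29 live cells
XXX__X_
XXXXXX_
___X_X_
X___X_X
____X__
X_X____
X_X____
__X____
__XX_XX
_XX__XX
Generation 3: 20 live cells
_______
X____X_
_______
___XX_X
XX_X_XX
___X___
__XX___
__X___X
X__XXXX
_______
Generation 4: 29 live cells
_______
_______
____XXX
__XXX_X
X__X_XX
XX_X__X
__XX___
XXX___X
X__XXXX
____XXX
Population at generation 4: 29

Answer: 29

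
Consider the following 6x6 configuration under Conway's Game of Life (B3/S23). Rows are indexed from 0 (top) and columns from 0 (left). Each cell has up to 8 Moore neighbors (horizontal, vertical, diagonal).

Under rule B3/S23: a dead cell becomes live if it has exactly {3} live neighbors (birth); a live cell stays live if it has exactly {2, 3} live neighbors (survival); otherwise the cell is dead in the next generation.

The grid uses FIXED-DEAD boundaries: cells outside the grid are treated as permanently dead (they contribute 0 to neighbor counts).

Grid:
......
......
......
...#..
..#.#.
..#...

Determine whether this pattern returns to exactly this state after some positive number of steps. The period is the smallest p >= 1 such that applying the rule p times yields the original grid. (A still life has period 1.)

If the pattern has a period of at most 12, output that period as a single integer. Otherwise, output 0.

Simulating and comparing each generation to the original:
Gen 0 (original, given above): 4 live cells
Gen 1: 3 live cells, differs from original
Gen 2: 2 live cells, differs from original
Gen 3: 0 live cells, differs from original
Gen 4: 0 live cells, differs from original
Gen 5: 0 live cells, differs from original
Gen 6: 0 live cells, differs from original
Gen 7: 0 live cells, differs from original
Gen 8: 0 live cells, differs from original
Gen 9: 0 live cells, differs from original
Gen 10: 0 live cells, differs from original
Gen 11: 0 live cells, differs from original
Gen 12: 0 live cells, differs from original
No period found within 12 steps.

Answer: 0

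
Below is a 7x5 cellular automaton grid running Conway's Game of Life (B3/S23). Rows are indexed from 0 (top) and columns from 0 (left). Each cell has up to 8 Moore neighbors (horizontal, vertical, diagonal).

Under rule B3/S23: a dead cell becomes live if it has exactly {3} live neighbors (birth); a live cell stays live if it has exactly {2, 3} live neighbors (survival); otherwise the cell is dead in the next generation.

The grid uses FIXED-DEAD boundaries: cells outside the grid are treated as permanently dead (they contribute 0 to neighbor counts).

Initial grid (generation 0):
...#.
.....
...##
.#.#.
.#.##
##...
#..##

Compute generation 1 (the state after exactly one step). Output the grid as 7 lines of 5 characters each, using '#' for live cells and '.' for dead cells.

Answer: .....
...##
..###
.....
.#.##
##...
##...

Derivation:
Simulating step by step:
Generation 0 (given above): 13 live cells
Generation 1: 12 live cells
(generation 1 grid is the final answer)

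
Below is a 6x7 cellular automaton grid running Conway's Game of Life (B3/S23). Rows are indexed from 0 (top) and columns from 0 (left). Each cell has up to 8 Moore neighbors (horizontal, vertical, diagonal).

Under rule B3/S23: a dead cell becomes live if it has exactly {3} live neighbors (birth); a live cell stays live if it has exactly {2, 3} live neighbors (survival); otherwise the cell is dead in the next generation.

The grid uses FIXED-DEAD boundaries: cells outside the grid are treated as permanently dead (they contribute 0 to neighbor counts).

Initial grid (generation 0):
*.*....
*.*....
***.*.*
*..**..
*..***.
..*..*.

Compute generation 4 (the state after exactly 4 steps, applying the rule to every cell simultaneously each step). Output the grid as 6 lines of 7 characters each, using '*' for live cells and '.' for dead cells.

Simulating step by step:
Generation 0 (given above): 18 live cells
Generation 1: 12 live cells
.......
*.*....
*.*.**.
*......
.**..*.
...*.*.
Generation 2: 13 live cells
.......
...*...
*..*...
*.****.
.**.*..
..*.*..
Generation 3: 5 live cells
.......
.......
.*.....
*....*.
.......
.**....
Generation 4: 1 live cells
(generation 4 grid is the final answer)

Answer: .......
.......
.......
.......
.*.....
.......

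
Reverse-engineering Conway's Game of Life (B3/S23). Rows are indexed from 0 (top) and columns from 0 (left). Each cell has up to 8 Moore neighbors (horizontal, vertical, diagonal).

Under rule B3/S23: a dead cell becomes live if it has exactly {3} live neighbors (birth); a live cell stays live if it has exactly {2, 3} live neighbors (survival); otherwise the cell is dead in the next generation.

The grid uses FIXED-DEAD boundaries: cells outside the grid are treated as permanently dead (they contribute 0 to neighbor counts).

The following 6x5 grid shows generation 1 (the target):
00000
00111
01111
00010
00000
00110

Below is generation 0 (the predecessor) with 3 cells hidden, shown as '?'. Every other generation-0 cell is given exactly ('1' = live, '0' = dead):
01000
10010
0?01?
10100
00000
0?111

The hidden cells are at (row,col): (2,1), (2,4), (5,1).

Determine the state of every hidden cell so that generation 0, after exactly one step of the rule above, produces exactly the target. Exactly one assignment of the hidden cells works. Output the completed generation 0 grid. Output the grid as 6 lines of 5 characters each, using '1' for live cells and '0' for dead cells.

Hidden generation-0 cells (in order): (2,1), (2,4), (5,1).
A hidden cell only influences target cells in its own 3x3 neighborhood. Try each of the 2^3 = 8 assignments, step the completed generation 0 forward once under B3/S23, and compare with the target:
  (2,1)=0 (2,4)=0 (5,1)=0 -> step gives (1,3)='0' but target has '1' -> reject
  (2,1)=0 (2,4)=0 (5,1)=1 -> step gives (1,3)='0' but target has '1' -> reject
  (2,1)=0 (2,4)=1 (5,1)=0 -> step gives (4,1)='1' but target has '0' -> reject
  (2,1)=0 (2,4)=1 (5,1)=1 -> step reproduces the target at every cell -> ACCEPT
  (2,1)=1 (2,4)=0 (5,1)=0 -> step gives (1,0)='1' but target has '0' -> reject
  (2,1)=1 (2,4)=0 (5,1)=1 -> step gives (1,0)='1' but target has '0' -> reject
  (2,1)=1 (2,4)=1 (5,1)=0 -> step gives (1,0)='1' but target has '0' -> reject
  (2,1)=1 (2,4)=1 (5,1)=1 -> step gives (1,0)='1' but target has '0' -> reject
Unique solution: (2,1)=dead, (2,4)=live, (5,1)=live.
Check: live-neighbor counts of every cell in the completed generation 0:
21211
12323
23332
02132
24442
11221
Applying B3/S23 to generation 0 with these counts gives:
00000
00111
01111
00010
00000
00110
which matches the target exactly.

Answer: 01000
10010
00011
10100
00000
01111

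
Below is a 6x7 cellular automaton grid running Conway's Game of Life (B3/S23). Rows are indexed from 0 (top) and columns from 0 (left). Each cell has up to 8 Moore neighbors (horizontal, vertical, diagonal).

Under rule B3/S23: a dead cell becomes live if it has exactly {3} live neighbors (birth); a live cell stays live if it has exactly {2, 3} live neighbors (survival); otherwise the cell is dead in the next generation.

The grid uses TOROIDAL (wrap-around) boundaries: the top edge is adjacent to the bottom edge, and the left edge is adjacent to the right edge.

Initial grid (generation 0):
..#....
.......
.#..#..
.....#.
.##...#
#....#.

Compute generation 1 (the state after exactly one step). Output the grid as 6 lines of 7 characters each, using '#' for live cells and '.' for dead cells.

Simulating step by step:
Generation 0 (given above): 9 live cells
Generation 1: 11 live cells
(generation 1 grid is the final answer)

Answer: .......
.......
.......
###..#.
##...##
#.#...#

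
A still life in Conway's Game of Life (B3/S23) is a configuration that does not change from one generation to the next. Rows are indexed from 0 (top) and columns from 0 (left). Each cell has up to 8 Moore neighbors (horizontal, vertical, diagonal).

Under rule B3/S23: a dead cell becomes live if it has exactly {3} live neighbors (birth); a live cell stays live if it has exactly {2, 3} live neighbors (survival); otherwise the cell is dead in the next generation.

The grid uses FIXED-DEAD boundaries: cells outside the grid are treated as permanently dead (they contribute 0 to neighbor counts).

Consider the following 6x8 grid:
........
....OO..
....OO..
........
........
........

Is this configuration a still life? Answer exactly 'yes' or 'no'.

Answer: yes

Derivation:
Compute generation 1 and compare to generation 0 (given above):
Generation 1:
........
....OO..
....OO..
........
........
........
The grids are IDENTICAL -> still life.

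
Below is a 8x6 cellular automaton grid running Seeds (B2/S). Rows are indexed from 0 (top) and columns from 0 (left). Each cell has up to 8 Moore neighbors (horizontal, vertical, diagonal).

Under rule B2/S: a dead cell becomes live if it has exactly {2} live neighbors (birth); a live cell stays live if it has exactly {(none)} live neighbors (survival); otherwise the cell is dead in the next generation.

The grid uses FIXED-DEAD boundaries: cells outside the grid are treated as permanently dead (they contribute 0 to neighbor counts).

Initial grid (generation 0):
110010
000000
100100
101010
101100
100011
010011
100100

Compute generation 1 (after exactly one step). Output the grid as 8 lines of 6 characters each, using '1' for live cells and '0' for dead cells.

Answer: 000000
001110
001010
000000
000000
000000
001000
011001

Derivation:
Simulating step by step:
Generation 0 (given above): 19 live cells
Generation 1: 9 live cells
(generation 1 grid is the final answer)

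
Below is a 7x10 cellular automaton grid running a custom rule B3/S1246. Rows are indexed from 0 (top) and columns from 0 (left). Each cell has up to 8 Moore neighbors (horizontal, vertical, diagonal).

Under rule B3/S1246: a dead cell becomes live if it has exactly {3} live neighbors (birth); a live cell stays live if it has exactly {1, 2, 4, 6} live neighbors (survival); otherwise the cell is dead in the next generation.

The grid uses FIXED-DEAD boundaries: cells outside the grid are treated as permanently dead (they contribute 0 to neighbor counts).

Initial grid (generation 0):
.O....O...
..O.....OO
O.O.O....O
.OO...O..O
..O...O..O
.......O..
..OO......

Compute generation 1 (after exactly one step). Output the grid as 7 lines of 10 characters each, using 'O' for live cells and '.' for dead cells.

Answer: .O........
..OO....OO
O.........
.O...OO.OO
.OO...OOOO
..OO...O..
..OO......

Derivation:
Simulating step by step:
Generation 0 (given above): 19 live cells
Generation 1: 22 live cells
(generation 1 grid is the final answer)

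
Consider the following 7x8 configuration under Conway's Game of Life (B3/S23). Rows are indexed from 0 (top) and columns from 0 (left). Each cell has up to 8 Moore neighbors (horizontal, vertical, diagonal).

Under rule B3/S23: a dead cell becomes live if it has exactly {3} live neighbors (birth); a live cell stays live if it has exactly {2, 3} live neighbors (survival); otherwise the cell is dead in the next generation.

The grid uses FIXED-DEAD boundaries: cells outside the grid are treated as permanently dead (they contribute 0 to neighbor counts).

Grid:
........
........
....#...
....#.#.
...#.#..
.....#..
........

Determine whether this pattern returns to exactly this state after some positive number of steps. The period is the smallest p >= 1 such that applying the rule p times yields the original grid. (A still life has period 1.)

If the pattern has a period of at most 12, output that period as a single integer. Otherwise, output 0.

Simulating and comparing each generation to the original:
Gen 0 (original, given above): 6 live cells
Gen 1: 6 live cells, differs from original
Gen 2: 6 live cells, MATCHES original -> period = 2

Answer: 2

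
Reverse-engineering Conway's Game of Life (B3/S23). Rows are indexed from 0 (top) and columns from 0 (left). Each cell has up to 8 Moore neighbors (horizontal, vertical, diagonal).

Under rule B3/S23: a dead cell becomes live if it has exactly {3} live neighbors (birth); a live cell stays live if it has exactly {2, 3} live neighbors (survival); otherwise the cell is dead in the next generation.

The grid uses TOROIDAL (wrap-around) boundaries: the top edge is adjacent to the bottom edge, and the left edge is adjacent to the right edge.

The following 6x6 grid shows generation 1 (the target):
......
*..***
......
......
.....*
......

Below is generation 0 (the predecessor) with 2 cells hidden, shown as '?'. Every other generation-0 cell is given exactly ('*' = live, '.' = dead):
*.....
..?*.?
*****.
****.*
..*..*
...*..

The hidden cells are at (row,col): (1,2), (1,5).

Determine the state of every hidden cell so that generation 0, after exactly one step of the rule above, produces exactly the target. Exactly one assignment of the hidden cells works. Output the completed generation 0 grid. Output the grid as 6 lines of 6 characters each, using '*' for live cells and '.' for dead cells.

Hidden generation-0 cells (in order): (1,2), (1,5).
A hidden cell only influences target cells in its own 3x3 neighborhood. Try each of the 2^2 = 4 assignments, step the completed generation 0 forward once under B3/S23, and compare with the target:
  (1,2)=. (1,5)=. -> step reproduces the target at every cell -> ACCEPT
  (1,2)=. (1,5)=* -> step gives (0,4)='*' but target has '.' -> reject
  (1,2)=* (1,5)=. -> step gives (0,2)='*' but target has '.' -> reject
  (1,2)=* (1,5)=* -> step gives (0,2)='*' but target has '.' -> reject
Unique solution: (1,2)=dead, (1,5)=dead.
Check: live-neighbor counts of every cell in the completed generation 0:
012221
344333
456544
566554
444442
222122
Applying B3/S23 to generation 0 with these counts gives:
......
*..***
......
......
.....*
......
which matches the target exactly.

Answer: *.....
...*..
*****.
****.*
..*..*
...*..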